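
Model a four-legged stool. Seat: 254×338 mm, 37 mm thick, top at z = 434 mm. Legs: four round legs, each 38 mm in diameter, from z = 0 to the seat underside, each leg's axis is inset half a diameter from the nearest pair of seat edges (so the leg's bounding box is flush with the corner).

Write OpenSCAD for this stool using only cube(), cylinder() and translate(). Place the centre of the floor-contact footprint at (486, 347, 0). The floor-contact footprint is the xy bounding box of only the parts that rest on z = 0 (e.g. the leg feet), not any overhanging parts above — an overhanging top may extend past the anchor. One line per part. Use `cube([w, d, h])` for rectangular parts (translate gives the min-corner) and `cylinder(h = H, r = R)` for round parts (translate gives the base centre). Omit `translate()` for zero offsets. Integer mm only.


// leg_h = 434 - 37 = 397
translate([359, 178, 397]) cube([254, 338, 37]);
translate([378, 197, 0]) cylinder(h = 397, r = 19);
translate([594, 197, 0]) cylinder(h = 397, r = 19);
translate([378, 497, 0]) cylinder(h = 397, r = 19);
translate([594, 497, 0]) cylinder(h = 397, r = 19);


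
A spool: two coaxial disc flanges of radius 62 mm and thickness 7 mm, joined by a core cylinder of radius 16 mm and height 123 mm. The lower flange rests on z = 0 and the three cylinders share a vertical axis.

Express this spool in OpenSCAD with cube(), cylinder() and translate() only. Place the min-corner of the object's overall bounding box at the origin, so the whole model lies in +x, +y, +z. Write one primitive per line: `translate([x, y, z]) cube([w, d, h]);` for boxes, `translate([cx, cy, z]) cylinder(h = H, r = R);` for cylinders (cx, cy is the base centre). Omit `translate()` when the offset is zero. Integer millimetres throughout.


translate([62, 62, 0]) cylinder(h = 7, r = 62);
translate([62, 62, 7]) cylinder(h = 123, r = 16);
translate([62, 62, 130]) cylinder(h = 7, r = 62);


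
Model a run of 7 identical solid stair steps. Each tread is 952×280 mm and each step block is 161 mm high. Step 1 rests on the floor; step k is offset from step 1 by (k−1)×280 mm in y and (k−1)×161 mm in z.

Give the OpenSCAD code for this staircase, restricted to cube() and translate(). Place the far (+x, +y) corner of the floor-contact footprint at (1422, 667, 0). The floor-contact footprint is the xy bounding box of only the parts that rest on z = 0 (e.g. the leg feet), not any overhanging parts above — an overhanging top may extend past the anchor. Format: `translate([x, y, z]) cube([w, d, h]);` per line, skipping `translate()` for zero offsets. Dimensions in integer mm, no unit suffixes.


translate([470, 387, 0]) cube([952, 280, 161]);
translate([470, 667, 161]) cube([952, 280, 161]);
translate([470, 947, 322]) cube([952, 280, 161]);
translate([470, 1227, 483]) cube([952, 280, 161]);
translate([470, 1507, 644]) cube([952, 280, 161]);
translate([470, 1787, 805]) cube([952, 280, 161]);
translate([470, 2067, 966]) cube([952, 280, 161]);


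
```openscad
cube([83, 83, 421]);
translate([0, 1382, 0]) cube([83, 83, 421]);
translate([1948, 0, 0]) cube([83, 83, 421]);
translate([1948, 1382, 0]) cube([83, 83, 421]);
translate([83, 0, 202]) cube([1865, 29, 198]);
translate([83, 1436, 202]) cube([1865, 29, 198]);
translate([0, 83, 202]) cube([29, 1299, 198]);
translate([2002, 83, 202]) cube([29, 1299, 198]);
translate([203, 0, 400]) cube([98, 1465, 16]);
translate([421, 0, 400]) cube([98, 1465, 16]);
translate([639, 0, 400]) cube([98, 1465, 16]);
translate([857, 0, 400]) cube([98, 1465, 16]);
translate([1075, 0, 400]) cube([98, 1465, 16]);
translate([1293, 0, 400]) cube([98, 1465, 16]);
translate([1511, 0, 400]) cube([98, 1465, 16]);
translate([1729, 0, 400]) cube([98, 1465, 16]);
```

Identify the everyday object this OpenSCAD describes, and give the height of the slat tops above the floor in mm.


A bed frame. The slat-top height is 416 mm.

Four posts, four rails, and a row of slats — a bed frame. Slats sit on the rails at z = 202 + 198 = 400; with slat thickness 16, the top is 416 mm.


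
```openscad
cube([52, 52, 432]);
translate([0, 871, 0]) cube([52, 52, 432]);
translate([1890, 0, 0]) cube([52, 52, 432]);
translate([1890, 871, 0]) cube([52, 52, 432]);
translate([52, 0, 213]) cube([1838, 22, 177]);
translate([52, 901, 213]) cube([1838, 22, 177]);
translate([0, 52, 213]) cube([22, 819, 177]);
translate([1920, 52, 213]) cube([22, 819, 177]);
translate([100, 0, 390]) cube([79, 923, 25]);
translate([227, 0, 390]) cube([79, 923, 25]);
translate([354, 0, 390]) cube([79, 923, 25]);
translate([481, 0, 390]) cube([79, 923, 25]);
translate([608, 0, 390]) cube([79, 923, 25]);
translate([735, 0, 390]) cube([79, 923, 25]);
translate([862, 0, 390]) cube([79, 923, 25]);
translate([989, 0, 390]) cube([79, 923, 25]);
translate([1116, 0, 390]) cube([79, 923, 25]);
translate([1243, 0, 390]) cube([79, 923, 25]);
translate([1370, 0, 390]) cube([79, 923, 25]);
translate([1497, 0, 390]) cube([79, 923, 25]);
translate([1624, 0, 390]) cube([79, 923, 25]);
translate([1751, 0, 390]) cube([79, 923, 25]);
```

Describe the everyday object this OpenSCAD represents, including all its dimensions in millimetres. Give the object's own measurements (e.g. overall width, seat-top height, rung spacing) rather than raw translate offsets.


A bed frame 1942 mm long (x) by 923 mm wide (y). Four 52×52 mm corner posts, 432 mm tall, at the corners of the footprint. Four rails of 22 mm thickness and 177 mm height run between adjacent posts with their undersides at z = 213 mm, their outer faces flush with the outside of the frame (the two x-running rails run between the posts' inner faces; the two y-running rails run between the posts' inner faces). 14 slats, each 79 mm wide (x) and 25 mm thick, lie across the top of the two x-running rails, running the full 923 mm width of the frame in y; along x they sit between the end posts with a 48 mm gap after the −x posts and between neighbouring slats, leaving 60 mm before the +x posts.


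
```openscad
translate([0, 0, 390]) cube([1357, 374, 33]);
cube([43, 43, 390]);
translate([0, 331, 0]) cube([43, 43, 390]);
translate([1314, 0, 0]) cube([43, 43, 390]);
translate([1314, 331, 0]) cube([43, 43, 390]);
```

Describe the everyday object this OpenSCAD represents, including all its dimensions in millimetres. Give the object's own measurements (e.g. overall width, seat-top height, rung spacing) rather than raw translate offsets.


A long wooden bench with a 1357 mm (x) × 374 mm (y) seat, 33 mm thick, its top surface 423 mm above the floor. Four 43 mm square legs at the seat corners, flush with the edges, run from z = 0 to the seat underside.


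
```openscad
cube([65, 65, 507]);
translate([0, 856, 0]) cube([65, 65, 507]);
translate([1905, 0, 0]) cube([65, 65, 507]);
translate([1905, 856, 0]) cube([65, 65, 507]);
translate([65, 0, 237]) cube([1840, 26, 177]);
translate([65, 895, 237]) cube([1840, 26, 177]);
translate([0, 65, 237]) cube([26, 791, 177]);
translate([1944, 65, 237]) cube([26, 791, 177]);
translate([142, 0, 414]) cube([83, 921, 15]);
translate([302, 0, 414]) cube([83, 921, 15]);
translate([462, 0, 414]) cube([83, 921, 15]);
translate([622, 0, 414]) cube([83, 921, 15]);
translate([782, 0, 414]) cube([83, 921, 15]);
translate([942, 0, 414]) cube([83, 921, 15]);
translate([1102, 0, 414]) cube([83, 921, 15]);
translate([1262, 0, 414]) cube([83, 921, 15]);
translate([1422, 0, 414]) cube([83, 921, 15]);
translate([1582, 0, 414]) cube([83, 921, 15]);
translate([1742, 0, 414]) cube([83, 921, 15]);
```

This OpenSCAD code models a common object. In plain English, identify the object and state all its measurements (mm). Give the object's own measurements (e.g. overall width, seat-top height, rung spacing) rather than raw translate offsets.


A bed frame 1970 mm long (x) by 921 mm wide (y). Four 65×65 mm corner posts, 507 mm tall, at the corners of the footprint. Four rails of 26 mm thickness and 177 mm height run between adjacent posts with their undersides at z = 237 mm, their outer faces flush with the outside of the frame (the two x-running rails run between the posts' inner faces; the two y-running rails run between the posts' inner faces). 11 slats, each 83 mm wide (x) and 15 mm thick, lie across the top of the two x-running rails, running the full 921 mm width of the frame in y; along x they sit between the end posts with a 77 mm gap after the −x posts and between neighbouring slats, leaving 80 mm before the +x posts.


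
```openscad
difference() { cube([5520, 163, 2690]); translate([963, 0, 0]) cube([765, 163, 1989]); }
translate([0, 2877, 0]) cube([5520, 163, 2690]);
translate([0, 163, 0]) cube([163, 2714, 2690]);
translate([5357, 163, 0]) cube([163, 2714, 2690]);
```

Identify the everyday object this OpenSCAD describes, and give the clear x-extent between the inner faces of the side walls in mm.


A single room. The interior width is 5194 mm.

Four walls enclosing a rectangle with a door in the front wall — a room. Outside width 5520 minus two 163 mm walls gives 5194 mm.


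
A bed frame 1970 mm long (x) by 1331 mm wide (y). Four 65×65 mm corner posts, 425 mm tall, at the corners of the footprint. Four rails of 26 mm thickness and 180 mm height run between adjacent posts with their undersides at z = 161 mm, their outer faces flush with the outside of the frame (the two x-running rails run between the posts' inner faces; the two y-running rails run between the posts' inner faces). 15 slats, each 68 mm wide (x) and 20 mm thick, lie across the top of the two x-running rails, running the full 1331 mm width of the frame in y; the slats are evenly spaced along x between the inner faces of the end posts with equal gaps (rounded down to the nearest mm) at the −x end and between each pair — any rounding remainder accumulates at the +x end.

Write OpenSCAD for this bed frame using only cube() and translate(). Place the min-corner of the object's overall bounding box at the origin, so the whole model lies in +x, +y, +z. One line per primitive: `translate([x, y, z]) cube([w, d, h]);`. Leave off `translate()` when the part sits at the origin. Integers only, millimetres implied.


// slat z = rail_z + rail_h = 161 + 180 = 341
// slat gap = ⌊(1840 − 15·68) / 16⌋ = 51
cube([65, 65, 425]);
translate([0, 1266, 0]) cube([65, 65, 425]);
translate([1905, 0, 0]) cube([65, 65, 425]);
translate([1905, 1266, 0]) cube([65, 65, 425]);
translate([65, 0, 161]) cube([1840, 26, 180]);
translate([65, 1305, 161]) cube([1840, 26, 180]);
translate([0, 65, 161]) cube([26, 1201, 180]);
translate([1944, 65, 161]) cube([26, 1201, 180]);
translate([116, 0, 341]) cube([68, 1331, 20]);
translate([235, 0, 341]) cube([68, 1331, 20]);
translate([354, 0, 341]) cube([68, 1331, 20]);
translate([473, 0, 341]) cube([68, 1331, 20]);
translate([592, 0, 341]) cube([68, 1331, 20]);
translate([711, 0, 341]) cube([68, 1331, 20]);
translate([830, 0, 341]) cube([68, 1331, 20]);
translate([949, 0, 341]) cube([68, 1331, 20]);
translate([1068, 0, 341]) cube([68, 1331, 20]);
translate([1187, 0, 341]) cube([68, 1331, 20]);
translate([1306, 0, 341]) cube([68, 1331, 20]);
translate([1425, 0, 341]) cube([68, 1331, 20]);
translate([1544, 0, 341]) cube([68, 1331, 20]);
translate([1663, 0, 341]) cube([68, 1331, 20]);
translate([1782, 0, 341]) cube([68, 1331, 20]);


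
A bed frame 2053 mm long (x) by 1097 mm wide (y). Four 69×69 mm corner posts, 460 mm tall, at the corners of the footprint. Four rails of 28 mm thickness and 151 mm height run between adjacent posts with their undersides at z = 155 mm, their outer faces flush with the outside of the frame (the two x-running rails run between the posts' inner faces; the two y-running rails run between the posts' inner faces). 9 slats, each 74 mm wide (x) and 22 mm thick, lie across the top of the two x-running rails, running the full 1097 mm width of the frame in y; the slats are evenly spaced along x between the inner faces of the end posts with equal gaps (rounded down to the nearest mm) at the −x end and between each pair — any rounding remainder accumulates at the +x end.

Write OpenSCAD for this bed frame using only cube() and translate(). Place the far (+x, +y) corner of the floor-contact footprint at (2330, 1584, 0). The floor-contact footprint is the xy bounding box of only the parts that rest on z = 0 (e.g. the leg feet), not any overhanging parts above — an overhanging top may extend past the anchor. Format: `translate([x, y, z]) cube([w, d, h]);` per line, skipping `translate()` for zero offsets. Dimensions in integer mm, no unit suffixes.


// slat z = rail_z + rail_h = 155 + 151 = 306
// slat gap = ⌊(1915 − 9·74) / 10⌋ = 124
translate([277, 487, 0]) cube([69, 69, 460]);
translate([277, 1515, 0]) cube([69, 69, 460]);
translate([2261, 487, 0]) cube([69, 69, 460]);
translate([2261, 1515, 0]) cube([69, 69, 460]);
translate([346, 487, 155]) cube([1915, 28, 151]);
translate([346, 1556, 155]) cube([1915, 28, 151]);
translate([277, 556, 155]) cube([28, 959, 151]);
translate([2302, 556, 155]) cube([28, 959, 151]);
translate([470, 487, 306]) cube([74, 1097, 22]);
translate([668, 487, 306]) cube([74, 1097, 22]);
translate([866, 487, 306]) cube([74, 1097, 22]);
translate([1064, 487, 306]) cube([74, 1097, 22]);
translate([1262, 487, 306]) cube([74, 1097, 22]);
translate([1460, 487, 306]) cube([74, 1097, 22]);
translate([1658, 487, 306]) cube([74, 1097, 22]);
translate([1856, 487, 306]) cube([74, 1097, 22]);
translate([2054, 487, 306]) cube([74, 1097, 22]);


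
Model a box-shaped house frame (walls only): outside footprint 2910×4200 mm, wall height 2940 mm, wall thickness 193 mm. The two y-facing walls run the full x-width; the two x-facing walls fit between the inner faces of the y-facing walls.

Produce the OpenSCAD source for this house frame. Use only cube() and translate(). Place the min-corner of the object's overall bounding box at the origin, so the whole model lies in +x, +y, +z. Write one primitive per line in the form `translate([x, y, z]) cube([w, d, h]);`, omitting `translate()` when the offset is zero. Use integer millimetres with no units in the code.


cube([2910, 193, 2940]);
translate([0, 4007, 0]) cube([2910, 193, 2940]);
translate([0, 193, 0]) cube([193, 3814, 2940]);
translate([2717, 193, 0]) cube([193, 3814, 2940]);


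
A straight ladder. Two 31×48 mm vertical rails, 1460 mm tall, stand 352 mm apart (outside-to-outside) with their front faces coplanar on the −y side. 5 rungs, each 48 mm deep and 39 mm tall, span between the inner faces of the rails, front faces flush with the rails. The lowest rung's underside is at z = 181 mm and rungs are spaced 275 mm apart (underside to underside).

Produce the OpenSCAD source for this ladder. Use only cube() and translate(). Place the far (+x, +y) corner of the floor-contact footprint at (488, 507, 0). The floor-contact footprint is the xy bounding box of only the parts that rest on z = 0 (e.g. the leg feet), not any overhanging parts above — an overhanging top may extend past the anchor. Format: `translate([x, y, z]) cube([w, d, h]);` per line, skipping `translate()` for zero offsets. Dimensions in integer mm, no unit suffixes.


// rung span = 352 - 2*31 = 290
// rung[k] z = 181 + k*275
translate([136, 459, 0]) cube([31, 48, 1460]);
translate([457, 459, 0]) cube([31, 48, 1460]);
translate([167, 459, 181]) cube([290, 48, 39]);
translate([167, 459, 456]) cube([290, 48, 39]);
translate([167, 459, 731]) cube([290, 48, 39]);
translate([167, 459, 1006]) cube([290, 48, 39]);
translate([167, 459, 1281]) cube([290, 48, 39]);


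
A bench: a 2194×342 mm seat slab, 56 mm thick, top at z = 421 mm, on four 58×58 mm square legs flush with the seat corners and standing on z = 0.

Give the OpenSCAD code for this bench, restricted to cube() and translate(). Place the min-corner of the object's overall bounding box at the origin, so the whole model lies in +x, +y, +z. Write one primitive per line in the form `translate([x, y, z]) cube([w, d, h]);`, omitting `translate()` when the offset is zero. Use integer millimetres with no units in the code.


translate([0, 0, 365]) cube([2194, 342, 56]);
cube([58, 58, 365]);
translate([0, 284, 0]) cube([58, 58, 365]);
translate([2136, 0, 0]) cube([58, 58, 365]);
translate([2136, 284, 0]) cube([58, 58, 365]);


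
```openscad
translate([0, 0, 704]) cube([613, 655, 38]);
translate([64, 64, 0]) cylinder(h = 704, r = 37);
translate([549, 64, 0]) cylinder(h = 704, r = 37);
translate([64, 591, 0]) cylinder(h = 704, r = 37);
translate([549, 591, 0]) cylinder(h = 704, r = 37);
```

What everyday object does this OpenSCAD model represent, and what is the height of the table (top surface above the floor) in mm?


A table. The table height is 742 mm.

A 613×655×38 slab sits at z = 704 on four Ø74 mm round legs — a table. The top surface is at 704 + 38 = 742 mm.


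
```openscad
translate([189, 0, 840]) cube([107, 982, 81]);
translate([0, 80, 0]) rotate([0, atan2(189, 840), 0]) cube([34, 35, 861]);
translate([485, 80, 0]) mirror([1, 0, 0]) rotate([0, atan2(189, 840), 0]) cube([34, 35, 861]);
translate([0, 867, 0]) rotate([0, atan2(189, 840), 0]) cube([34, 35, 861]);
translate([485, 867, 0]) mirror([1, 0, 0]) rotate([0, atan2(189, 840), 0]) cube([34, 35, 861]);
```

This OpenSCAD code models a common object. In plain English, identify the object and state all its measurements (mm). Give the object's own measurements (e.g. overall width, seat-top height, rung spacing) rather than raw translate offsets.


A sawhorse. A 107×982×81 mm beam (x, y, z) sits on two A-frame leg pairs. Each pair is two raked legs of 34×35 mm section (35 mm along y) splaying symmetrically in x. Each leg rises 840 mm vertically over 189 mm of horizontal reach and is 861 mm long along its own axis. Every leg's outer bottom edge rests on the floor and its outer top edge meets a bottom edge of the beam — the left legs (tilting toward +x) meet the beam's −x bottom edge, the right legs (their mirror images, tilting toward −x) meet its +x bottom edge — so the leg tops tuck under the beam, the beam's underside is 840 mm above the floor, and the feet are 485 mm apart outside-to-outside with the beam centred between them. The two leg pairs are set in 80 mm from either end of the beam.


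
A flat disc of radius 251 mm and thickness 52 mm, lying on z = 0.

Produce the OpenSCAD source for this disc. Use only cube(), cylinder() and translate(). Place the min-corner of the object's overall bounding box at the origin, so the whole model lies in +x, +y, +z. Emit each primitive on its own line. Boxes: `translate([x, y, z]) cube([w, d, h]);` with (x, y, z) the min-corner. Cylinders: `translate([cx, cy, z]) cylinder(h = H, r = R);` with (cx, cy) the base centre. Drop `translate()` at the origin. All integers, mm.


translate([251, 251, 0]) cylinder(h = 52, r = 251);


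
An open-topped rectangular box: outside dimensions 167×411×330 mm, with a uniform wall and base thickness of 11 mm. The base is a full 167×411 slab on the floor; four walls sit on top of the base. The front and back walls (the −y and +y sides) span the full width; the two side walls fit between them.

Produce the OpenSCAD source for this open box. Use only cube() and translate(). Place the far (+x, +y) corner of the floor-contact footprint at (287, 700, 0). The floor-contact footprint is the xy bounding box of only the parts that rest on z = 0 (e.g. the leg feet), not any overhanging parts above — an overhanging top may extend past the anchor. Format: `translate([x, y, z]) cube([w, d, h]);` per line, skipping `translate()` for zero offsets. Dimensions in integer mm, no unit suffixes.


translate([120, 289, 0]) cube([167, 411, 11]);
translate([120, 289, 11]) cube([167, 11, 319]);
translate([120, 689, 11]) cube([167, 11, 319]);
translate([120, 300, 11]) cube([11, 389, 319]);
translate([276, 300, 11]) cube([11, 389, 319]);


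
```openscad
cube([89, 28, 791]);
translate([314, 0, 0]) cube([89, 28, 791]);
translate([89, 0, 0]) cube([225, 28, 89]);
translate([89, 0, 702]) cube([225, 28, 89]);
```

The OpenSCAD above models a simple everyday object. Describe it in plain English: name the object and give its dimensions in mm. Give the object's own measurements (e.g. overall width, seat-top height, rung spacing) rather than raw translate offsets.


A rectangular picture frame lying in the x–z plane (depth along y). The opening is 225 mm wide (x) by 613 mm tall (z), surrounded by a border 89 mm wide on all four sides. The frame is 28 mm deep and is made of two full-height vertical stiles with two horizontal rails fitted between them.


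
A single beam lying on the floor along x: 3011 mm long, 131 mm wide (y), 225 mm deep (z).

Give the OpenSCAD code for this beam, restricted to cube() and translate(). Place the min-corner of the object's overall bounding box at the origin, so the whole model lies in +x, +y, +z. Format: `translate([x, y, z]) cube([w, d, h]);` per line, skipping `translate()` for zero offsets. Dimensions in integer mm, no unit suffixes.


cube([3011, 131, 225]);


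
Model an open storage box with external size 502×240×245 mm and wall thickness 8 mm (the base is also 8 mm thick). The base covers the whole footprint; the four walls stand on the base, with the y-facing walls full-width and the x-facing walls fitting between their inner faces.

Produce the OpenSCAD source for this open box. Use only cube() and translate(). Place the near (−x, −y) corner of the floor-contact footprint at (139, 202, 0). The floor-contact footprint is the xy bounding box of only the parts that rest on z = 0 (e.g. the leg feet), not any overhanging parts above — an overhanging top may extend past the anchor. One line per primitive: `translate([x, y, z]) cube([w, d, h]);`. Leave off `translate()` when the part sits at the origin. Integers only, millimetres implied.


translate([139, 202, 0]) cube([502, 240, 8]);
translate([139, 202, 8]) cube([502, 8, 237]);
translate([139, 434, 8]) cube([502, 8, 237]);
translate([139, 210, 8]) cube([8, 224, 237]);
translate([633, 210, 8]) cube([8, 224, 237]);


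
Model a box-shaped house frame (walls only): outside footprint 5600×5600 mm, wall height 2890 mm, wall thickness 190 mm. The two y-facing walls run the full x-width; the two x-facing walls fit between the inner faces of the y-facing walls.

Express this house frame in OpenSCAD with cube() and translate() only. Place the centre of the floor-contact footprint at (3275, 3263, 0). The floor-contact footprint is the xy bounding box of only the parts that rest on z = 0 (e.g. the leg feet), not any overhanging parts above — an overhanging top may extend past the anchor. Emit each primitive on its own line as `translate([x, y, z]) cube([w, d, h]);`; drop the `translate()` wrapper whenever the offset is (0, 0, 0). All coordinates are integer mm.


translate([475, 463, 0]) cube([5600, 190, 2890]);
translate([475, 5873, 0]) cube([5600, 190, 2890]);
translate([475, 653, 0]) cube([190, 5220, 2890]);
translate([5885, 653, 0]) cube([190, 5220, 2890]);


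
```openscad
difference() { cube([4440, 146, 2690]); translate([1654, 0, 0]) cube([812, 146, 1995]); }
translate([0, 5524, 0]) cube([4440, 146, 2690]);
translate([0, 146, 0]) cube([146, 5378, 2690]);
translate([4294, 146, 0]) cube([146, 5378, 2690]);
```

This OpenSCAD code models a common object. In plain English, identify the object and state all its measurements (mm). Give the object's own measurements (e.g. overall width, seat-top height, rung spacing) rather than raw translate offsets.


A single room: four walls, each 2690 mm tall and 146 mm thick, enclosing an outside footprint 4440×5670 mm (x × y), no floor or roof. The front and back walls (−y and +y sides) run the full x-width; the side walls fit between their inner faces. A door opening 812 mm wide and 1995 mm tall is cut through the front wall from the floor up, its −x edge 1654 mm from the wall's −x end.


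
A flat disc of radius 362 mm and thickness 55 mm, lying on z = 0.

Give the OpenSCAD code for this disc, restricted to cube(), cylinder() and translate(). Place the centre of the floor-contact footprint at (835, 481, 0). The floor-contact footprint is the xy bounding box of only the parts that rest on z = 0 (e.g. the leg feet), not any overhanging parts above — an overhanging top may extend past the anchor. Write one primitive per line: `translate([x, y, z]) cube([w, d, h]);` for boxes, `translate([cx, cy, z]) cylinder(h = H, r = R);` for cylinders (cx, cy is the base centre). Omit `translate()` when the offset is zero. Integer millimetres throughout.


translate([835, 481, 0]) cylinder(h = 55, r = 362);


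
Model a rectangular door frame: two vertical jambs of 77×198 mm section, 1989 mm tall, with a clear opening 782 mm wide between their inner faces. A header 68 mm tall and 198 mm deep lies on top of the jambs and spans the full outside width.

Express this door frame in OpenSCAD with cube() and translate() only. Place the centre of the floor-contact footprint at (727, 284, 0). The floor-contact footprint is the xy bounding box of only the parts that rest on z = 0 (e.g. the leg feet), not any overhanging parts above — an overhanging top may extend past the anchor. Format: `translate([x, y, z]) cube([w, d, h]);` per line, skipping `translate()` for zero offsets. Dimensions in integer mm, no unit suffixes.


translate([259, 185, 0]) cube([77, 198, 1989]);
translate([1118, 185, 0]) cube([77, 198, 1989]);
translate([259, 185, 1989]) cube([936, 198, 68]);


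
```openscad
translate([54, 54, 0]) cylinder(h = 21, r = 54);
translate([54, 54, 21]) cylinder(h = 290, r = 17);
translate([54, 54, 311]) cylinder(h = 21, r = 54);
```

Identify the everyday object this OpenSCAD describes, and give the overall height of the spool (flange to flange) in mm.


A spool. The overall height is 332 mm.

Three coaxial cylinders, large–small–large — a spool. Two 21 mm flanges and a 290 mm core give 21 + 290 + 21 = 332 mm.


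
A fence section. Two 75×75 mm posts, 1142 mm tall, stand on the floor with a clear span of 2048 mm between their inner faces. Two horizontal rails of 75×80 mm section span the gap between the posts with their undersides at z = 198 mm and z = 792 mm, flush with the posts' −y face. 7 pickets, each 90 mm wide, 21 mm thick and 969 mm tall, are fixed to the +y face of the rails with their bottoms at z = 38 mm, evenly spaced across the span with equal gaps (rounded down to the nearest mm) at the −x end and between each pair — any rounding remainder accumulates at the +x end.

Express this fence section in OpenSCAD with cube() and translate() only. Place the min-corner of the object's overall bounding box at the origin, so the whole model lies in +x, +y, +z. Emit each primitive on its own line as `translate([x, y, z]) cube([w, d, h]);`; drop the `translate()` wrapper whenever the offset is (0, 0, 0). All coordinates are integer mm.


cube([75, 75, 1142]);
translate([2123, 0, 0]) cube([75, 75, 1142]);
translate([75, 0, 198]) cube([2048, 75, 80]);
translate([75, 0, 792]) cube([2048, 75, 80]);
translate([252, 75, 38]) cube([90, 21, 969]);
translate([519, 75, 38]) cube([90, 21, 969]);
translate([786, 75, 38]) cube([90, 21, 969]);
translate([1053, 75, 38]) cube([90, 21, 969]);
translate([1320, 75, 38]) cube([90, 21, 969]);
translate([1587, 75, 38]) cube([90, 21, 969]);
translate([1854, 75, 38]) cube([90, 21, 969]);


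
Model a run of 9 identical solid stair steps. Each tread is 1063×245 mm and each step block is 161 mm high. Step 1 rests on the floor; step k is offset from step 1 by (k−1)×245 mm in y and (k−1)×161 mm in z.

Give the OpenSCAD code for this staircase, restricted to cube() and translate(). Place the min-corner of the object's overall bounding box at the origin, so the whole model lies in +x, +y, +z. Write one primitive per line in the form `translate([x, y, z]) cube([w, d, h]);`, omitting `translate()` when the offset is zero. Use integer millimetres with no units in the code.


cube([1063, 245, 161]);
translate([0, 245, 161]) cube([1063, 245, 161]);
translate([0, 490, 322]) cube([1063, 245, 161]);
translate([0, 735, 483]) cube([1063, 245, 161]);
translate([0, 980, 644]) cube([1063, 245, 161]);
translate([0, 1225, 805]) cube([1063, 245, 161]);
translate([0, 1470, 966]) cube([1063, 245, 161]);
translate([0, 1715, 1127]) cube([1063, 245, 161]);
translate([0, 1960, 1288]) cube([1063, 245, 161]);


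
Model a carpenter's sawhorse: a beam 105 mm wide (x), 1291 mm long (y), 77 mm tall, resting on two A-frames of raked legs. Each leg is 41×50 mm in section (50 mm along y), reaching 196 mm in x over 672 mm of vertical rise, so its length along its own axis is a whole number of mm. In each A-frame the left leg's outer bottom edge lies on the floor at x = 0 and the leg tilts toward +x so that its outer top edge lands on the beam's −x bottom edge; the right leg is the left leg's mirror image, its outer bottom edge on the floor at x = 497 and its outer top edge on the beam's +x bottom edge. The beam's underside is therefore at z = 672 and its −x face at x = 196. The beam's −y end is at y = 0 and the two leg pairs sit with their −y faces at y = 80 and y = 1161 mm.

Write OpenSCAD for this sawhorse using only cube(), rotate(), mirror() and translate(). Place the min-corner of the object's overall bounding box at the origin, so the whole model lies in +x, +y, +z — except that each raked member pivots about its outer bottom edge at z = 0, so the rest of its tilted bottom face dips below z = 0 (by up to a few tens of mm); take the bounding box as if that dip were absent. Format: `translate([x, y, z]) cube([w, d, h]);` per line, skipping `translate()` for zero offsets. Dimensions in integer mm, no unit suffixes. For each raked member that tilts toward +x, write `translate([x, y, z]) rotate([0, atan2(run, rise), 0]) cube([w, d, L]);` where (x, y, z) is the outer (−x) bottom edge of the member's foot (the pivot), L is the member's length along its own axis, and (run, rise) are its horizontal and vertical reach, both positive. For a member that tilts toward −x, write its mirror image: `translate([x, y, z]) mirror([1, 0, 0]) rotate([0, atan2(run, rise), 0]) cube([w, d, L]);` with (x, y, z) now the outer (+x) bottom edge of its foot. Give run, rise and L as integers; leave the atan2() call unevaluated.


// leg length = √(196² + 672²) = 700
// right-leg outer foot x = 2·196 + 105 = 497
// beam min-corner = (196, 0, 672)
translate([196, 0, 672]) cube([105, 1291, 77]);
translate([0, 80, 0]) rotate([0, atan2(196, 672), 0]) cube([41, 50, 700]);
translate([497, 80, 0]) mirror([1, 0, 0]) rotate([0, atan2(196, 672), 0]) cube([41, 50, 700]);
translate([0, 1161, 0]) rotate([0, atan2(196, 672), 0]) cube([41, 50, 700]);
translate([497, 1161, 0]) mirror([1, 0, 0]) rotate([0, atan2(196, 672), 0]) cube([41, 50, 700]);


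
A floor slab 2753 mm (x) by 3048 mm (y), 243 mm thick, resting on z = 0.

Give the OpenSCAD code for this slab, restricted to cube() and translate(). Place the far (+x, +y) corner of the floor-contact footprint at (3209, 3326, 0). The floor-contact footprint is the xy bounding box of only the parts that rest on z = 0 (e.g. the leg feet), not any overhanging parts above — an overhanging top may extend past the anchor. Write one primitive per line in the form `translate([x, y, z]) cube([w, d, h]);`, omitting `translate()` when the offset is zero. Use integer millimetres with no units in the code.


translate([456, 278, 0]) cube([2753, 3048, 243]);


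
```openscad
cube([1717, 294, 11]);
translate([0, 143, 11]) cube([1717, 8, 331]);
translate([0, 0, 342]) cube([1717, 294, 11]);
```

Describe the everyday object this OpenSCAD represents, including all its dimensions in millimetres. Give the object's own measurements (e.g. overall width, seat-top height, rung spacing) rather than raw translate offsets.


An I-beam lying along x, 1717 mm long. Overall section height 353 mm. Two flanges 294 mm wide (y) and 11 mm thick, one on the floor and one at the top; a web 8 mm thick runs between them, centred on the flange width.


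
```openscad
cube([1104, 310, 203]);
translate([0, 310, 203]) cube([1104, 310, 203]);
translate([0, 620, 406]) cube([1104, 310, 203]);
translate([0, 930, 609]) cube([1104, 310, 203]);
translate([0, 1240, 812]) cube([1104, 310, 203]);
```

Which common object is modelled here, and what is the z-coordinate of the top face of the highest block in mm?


A staircase. The total rise is 1015 mm.

5 identical blocks, each offset up and back from the previous — a staircase. Each step is 203 mm tall and there are 5 of them, so the total rise is 5 × 203 = 1015 mm.


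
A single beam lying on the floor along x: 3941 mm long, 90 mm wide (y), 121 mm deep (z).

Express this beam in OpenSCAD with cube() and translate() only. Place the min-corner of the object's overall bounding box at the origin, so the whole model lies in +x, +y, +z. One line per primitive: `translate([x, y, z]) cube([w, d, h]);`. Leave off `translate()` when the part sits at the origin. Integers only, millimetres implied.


cube([3941, 90, 121]);


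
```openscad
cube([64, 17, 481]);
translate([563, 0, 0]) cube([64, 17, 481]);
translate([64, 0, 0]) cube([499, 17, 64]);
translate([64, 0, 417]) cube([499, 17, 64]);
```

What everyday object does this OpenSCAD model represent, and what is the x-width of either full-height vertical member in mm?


A picture frame. The border width is 64 mm.

Four thin pieces enclosing a rectangular opening — a picture frame. The two full-height stiles are 481 mm tall; the top rail sits at z = 417 and is 64 mm tall, so the border above the opening is 481 − 417 = 64 mm, matching the stile x-width.


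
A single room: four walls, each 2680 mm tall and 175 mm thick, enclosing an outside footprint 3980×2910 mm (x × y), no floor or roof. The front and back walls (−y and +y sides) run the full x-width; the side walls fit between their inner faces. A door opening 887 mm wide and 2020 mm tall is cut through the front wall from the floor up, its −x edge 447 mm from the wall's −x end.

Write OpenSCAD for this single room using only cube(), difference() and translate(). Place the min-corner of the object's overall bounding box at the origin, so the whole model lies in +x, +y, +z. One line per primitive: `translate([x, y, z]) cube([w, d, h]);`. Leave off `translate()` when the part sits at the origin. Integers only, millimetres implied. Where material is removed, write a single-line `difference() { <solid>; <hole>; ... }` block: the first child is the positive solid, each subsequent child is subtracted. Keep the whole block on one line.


difference() { cube([3980, 175, 2680]); translate([447, 0, 0]) cube([887, 175, 2020]); }
translate([0, 2735, 0]) cube([3980, 175, 2680]);
translate([0, 175, 0]) cube([175, 2560, 2680]);
translate([3805, 175, 0]) cube([175, 2560, 2680]);


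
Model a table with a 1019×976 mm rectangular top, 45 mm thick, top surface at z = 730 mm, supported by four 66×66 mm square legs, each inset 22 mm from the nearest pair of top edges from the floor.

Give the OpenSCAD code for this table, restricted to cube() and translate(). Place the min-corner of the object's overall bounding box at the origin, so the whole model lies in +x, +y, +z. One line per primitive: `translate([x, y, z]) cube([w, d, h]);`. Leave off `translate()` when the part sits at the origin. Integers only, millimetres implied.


translate([0, 0, 685]) cube([1019, 976, 45]);
translate([22, 22, 0]) cube([66, 66, 685]);
translate([931, 22, 0]) cube([66, 66, 685]);
translate([22, 888, 0]) cube([66, 66, 685]);
translate([931, 888, 0]) cube([66, 66, 685]);


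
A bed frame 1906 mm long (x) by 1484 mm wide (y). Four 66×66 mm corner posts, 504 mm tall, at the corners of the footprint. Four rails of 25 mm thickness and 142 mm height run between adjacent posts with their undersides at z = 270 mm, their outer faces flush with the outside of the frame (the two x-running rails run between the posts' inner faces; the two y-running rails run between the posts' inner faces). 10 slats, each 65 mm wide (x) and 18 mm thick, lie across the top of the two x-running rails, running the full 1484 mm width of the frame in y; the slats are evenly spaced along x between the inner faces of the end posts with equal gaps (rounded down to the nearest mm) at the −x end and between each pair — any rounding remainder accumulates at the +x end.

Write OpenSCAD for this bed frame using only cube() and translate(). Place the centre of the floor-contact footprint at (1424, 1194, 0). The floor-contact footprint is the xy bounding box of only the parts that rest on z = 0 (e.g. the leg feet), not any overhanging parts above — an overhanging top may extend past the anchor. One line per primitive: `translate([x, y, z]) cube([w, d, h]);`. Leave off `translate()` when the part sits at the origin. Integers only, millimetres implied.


translate([471, 452, 0]) cube([66, 66, 504]);
translate([471, 1870, 0]) cube([66, 66, 504]);
translate([2311, 452, 0]) cube([66, 66, 504]);
translate([2311, 1870, 0]) cube([66, 66, 504]);
translate([537, 452, 270]) cube([1774, 25, 142]);
translate([537, 1911, 270]) cube([1774, 25, 142]);
translate([471, 518, 270]) cube([25, 1352, 142]);
translate([2352, 518, 270]) cube([25, 1352, 142]);
translate([639, 452, 412]) cube([65, 1484, 18]);
translate([806, 452, 412]) cube([65, 1484, 18]);
translate([973, 452, 412]) cube([65, 1484, 18]);
translate([1140, 452, 412]) cube([65, 1484, 18]);
translate([1307, 452, 412]) cube([65, 1484, 18]);
translate([1474, 452, 412]) cube([65, 1484, 18]);
translate([1641, 452, 412]) cube([65, 1484, 18]);
translate([1808, 452, 412]) cube([65, 1484, 18]);
translate([1975, 452, 412]) cube([65, 1484, 18]);
translate([2142, 452, 412]) cube([65, 1484, 18]);


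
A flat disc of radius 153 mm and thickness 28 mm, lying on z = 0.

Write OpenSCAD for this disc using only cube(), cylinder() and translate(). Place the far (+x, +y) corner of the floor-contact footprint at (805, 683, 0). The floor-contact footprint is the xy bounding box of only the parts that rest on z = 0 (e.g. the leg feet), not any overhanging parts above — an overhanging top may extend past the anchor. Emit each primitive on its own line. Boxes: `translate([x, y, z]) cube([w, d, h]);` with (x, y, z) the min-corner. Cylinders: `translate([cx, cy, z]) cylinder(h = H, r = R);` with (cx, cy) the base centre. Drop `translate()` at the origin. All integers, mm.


translate([652, 530, 0]) cylinder(h = 28, r = 153);


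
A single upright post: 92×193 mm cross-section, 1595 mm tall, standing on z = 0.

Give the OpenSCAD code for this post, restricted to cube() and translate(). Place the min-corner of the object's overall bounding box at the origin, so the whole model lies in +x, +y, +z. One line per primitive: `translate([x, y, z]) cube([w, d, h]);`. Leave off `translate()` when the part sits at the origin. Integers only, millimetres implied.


cube([92, 193, 1595]);


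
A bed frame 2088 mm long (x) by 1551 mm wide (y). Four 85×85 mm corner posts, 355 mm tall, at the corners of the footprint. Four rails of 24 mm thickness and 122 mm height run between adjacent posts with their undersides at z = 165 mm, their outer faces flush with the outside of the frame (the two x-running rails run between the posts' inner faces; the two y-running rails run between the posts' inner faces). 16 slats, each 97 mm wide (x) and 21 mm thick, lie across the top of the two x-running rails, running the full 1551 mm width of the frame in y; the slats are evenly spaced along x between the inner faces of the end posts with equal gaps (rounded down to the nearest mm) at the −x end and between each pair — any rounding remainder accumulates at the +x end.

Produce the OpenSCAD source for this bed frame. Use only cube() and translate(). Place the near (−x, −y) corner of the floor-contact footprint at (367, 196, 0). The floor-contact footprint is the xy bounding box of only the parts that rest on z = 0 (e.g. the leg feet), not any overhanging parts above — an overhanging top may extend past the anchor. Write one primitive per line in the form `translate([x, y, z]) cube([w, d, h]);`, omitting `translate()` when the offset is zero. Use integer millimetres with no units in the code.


// slat z = rail_z + rail_h = 165 + 122 = 287
// slat gap = ⌊(1918 − 16·97) / 17⌋ = 21
translate([367, 196, 0]) cube([85, 85, 355]);
translate([367, 1662, 0]) cube([85, 85, 355]);
translate([2370, 196, 0]) cube([85, 85, 355]);
translate([2370, 1662, 0]) cube([85, 85, 355]);
translate([452, 196, 165]) cube([1918, 24, 122]);
translate([452, 1723, 165]) cube([1918, 24, 122]);
translate([367, 281, 165]) cube([24, 1381, 122]);
translate([2431, 281, 165]) cube([24, 1381, 122]);
translate([473, 196, 287]) cube([97, 1551, 21]);
translate([591, 196, 287]) cube([97, 1551, 21]);
translate([709, 196, 287]) cube([97, 1551, 21]);
translate([827, 196, 287]) cube([97, 1551, 21]);
translate([945, 196, 287]) cube([97, 1551, 21]);
translate([1063, 196, 287]) cube([97, 1551, 21]);
translate([1181, 196, 287]) cube([97, 1551, 21]);
translate([1299, 196, 287]) cube([97, 1551, 21]);
translate([1417, 196, 287]) cube([97, 1551, 21]);
translate([1535, 196, 287]) cube([97, 1551, 21]);
translate([1653, 196, 287]) cube([97, 1551, 21]);
translate([1771, 196, 287]) cube([97, 1551, 21]);
translate([1889, 196, 287]) cube([97, 1551, 21]);
translate([2007, 196, 287]) cube([97, 1551, 21]);
translate([2125, 196, 287]) cube([97, 1551, 21]);
translate([2243, 196, 287]) cube([97, 1551, 21]);
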